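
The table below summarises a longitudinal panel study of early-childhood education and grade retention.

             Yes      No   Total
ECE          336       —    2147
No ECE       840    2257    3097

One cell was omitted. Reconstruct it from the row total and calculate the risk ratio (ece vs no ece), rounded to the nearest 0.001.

0.577

The missing cell is in the exposed row: 2147 − 336 = 1811.
So a = 336, b = 1811, c = 840, d = 2257.
RR = [a/(a+b)] / [c/(c+d)] = (336/2147) / (840/3097) = 0.15650/0.27123 = 0.57699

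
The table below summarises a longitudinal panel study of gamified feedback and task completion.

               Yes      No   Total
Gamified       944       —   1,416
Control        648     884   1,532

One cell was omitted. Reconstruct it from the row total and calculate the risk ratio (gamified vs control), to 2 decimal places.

1.58

The missing cell is in the exposed row: 1416 − 944 = 472.
So a = 944, b = 472, c = 648, d = 884.
RR = [a/(a+b)] / [c/(c+d)] = (944/1416) / (648/1532) = 0.66667/0.42298 = 1.57613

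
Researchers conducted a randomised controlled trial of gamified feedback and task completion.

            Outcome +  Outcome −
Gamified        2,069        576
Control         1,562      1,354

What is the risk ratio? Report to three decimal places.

1.460

Cells: a = 2069, b = 576, c = 1562, d = 1354.
Risk in exposed = 2069/2645 = 0.78223; risk in unexposed = 1562/2916 = 0.53567.
RR = 0.78223 / 0.53567 = 1.46030
The risk among the exposed is 1.46 times that among the unexposed.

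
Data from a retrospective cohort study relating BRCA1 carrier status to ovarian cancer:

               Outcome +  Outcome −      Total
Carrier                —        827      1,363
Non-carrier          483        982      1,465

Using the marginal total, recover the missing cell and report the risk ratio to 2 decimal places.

1.19

The missing cell is in the exposed row: 1363 − 827 = 536.
So a = 536, b = 827, c = 483, d = 982.
RR = [a/(a+b)] / [c/(c+d)] = (536/1363) / (483/1465) = 0.39325/0.32969 = 1.19278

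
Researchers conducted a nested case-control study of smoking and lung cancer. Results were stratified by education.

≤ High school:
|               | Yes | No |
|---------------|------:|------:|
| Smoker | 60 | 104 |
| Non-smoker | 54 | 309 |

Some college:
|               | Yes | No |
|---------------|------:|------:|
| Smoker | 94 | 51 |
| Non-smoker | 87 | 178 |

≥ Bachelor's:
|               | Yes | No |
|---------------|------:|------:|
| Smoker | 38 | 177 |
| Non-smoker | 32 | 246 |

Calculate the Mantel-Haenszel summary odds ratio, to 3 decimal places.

OR_MH = Σ(aᵢdᵢ/nᵢ) / Σ(bᵢcᵢ/nᵢ), where nᵢ is the stratum total.
Stratum 1 (≤ High school): n = 527; a·d/n = 60·309/527 = 35.1803; b·c/n = 104·54/527 = 10.6565
Stratum 2 (Some college): n = 410; a·d/n = 94·178/410 = 40.8098; b·c/n = 51·87/410 = 10.8220
Stratum 3 (≥ Bachelor's): n = 493; a·d/n = 38·246/493 = 18.9615; b·c/n = 177·32/493 = 11.4888
OR_MH = (35.1803 + 40.8098 + 18.9615) / (10.6565 + 10.8220 + 11.4888) = 94.9515 / 32.9673 = 2.88017

2.880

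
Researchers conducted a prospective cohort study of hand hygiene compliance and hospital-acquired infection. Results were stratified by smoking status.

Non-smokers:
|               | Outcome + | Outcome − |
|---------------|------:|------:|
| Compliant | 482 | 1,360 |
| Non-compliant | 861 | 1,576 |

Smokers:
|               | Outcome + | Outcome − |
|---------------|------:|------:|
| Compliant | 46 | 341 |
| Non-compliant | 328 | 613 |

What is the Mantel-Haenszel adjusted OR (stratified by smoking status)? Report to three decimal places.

0.555

OR_MH = Σ(aᵢdᵢ/nᵢ) / Σ(bᵢcᵢ/nᵢ), where nᵢ is the stratum total.
Stratum 1 (Non-smokers): n = 4279; a·d/n = 482·1576/4279 = 177.5256; b·c/n = 1360·861/4279 = 273.6527
Stratum 2 (Smokers): n = 1328; a·d/n = 46·613/1328 = 21.2334; b·c/n = 341·328/1328 = 84.2229
OR_MH = (177.5256 + 21.2334) / (273.6527 + 84.2229) = 198.7590 / 357.8756 = 0.55539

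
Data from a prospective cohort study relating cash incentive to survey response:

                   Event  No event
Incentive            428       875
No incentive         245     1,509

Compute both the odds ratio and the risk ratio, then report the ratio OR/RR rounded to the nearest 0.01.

Cells: a = 428, b = 875, c = 245, d = 1509.
OR = (428·1509)/(875·245) = 645852/214375 = 3.01272
Risk in exposed = 428/1303 = 0.32847; risk in unexposed = 245/1754 = 0.13968; RR = 2.35160
OR/RR = 3.01272 / 2.35160 = 1.28114
The outcome is not rare, so the OR lies further from 1 than the RR.

1.28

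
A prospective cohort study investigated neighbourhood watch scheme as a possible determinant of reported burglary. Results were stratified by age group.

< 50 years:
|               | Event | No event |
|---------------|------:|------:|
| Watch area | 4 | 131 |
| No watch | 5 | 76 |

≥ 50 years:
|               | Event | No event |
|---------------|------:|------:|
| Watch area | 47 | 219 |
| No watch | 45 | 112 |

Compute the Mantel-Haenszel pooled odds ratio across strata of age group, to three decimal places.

0.526

OR_MH = Σ(aᵢdᵢ/nᵢ) / Σ(bᵢcᵢ/nᵢ), where nᵢ is the stratum total.
Stratum 1 (< 50 years): n = 216; a·d/n = 4·76/216 = 1.4074; b·c/n = 131·5/216 = 3.0324
Stratum 2 (≥ 50 years): n = 423; a·d/n = 47·112/423 = 12.4444; b·c/n = 219·45/423 = 23.2979
OR_MH = (1.4074 + 12.4444) / (3.0324 + 23.2979) = 13.8519 / 26.3303 = 0.52608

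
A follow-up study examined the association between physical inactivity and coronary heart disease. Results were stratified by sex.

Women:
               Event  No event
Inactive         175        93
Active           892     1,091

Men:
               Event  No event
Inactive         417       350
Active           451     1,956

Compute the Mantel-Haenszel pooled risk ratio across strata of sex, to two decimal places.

RR_MH = Σ(aᵢ·n₀ᵢ/nᵢ) / Σ(cᵢ·n₁ᵢ/nᵢ), with n₁ᵢ = aᵢ+bᵢ (exposed), n₀ᵢ = cᵢ+dᵢ (unexposed), nᵢ = n₁ᵢ+n₀ᵢ.
Stratum 1 (Women): n₁ = 268, n₀ = 1983, n = 2251; a·n₀/n = 175·1983/2251 = 154.1648; c·n₁/n = 892·268/2251 = 106.1999
Stratum 2 (Men): n₁ = 767, n₀ = 2407, n = 3174; a·n₀/n = 417·2407/3174 = 316.2316; c·n₁/n = 451·767/3174 = 108.9846
RR_MH = (154.1648 + 316.2316) / (106.1999 + 108.9846) = 470.3964 / 215.1845 = 2.18601

2.19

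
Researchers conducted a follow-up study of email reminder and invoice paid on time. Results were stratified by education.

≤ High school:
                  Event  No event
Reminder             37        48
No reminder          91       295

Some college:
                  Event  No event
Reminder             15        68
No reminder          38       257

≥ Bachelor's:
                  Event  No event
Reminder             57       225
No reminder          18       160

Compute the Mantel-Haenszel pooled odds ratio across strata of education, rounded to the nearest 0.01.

OR_MH = Σ(aᵢdᵢ/nᵢ) / Σ(bᵢcᵢ/nᵢ), where nᵢ is the stratum total.
Stratum 1 (≤ High school): n = 471; a·d/n = 37·295/471 = 23.1741; b·c/n = 48·91/471 = 9.2739
Stratum 2 (Some college): n = 378; a·d/n = 15·257/378 = 10.1984; b·c/n = 68·38/378 = 6.8360
Stratum 3 (≥ Bachelor's): n = 460; a·d/n = 57·160/460 = 19.8261; b·c/n = 225·18/460 = 8.8043
OR_MH = (23.1741 + 10.1984 + 19.8261) / (9.2739 + 6.8360 + 8.8043) = 53.1986 / 24.9142 = 2.13527

2.14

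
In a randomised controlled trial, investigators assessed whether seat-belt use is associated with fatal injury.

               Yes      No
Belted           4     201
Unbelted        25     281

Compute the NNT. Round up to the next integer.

Risk in treated group = 4/205 = 0.01951; risk in control = 25/306 = 0.08170.
Absolute risk reduction = 0.08170 − 0.01951 = 0.06219
NNT = 1 / ARR = 1 / 0.06219 = 16.080 → round up → 17

17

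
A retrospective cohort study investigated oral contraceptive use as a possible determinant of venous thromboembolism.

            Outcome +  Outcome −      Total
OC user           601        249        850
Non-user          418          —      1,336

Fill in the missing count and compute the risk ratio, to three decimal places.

The missing cell is in the unexposed row: 1336 − 418 = 918.
So a = 601, b = 249, c = 418, d = 918.
RR = [a/(a+b)] / [c/(c+d)] = (601/850) / (418/1336) = 0.70706/0.31287 = 2.25988

2.260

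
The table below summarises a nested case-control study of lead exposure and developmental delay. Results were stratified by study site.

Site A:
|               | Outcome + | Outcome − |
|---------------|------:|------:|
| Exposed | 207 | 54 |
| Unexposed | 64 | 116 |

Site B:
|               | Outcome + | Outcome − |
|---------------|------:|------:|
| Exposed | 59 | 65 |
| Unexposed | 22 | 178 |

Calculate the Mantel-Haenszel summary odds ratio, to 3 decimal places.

OR_MH = Σ(aᵢdᵢ/nᵢ) / Σ(bᵢcᵢ/nᵢ), where nᵢ is the stratum total.
Stratum 1 (Site A): n = 441; a·d/n = 207·116/441 = 54.4490; b·c/n = 54·64/441 = 7.8367
Stratum 2 (Site B): n = 324; a·d/n = 59·178/324 = 32.4136; b·c/n = 65·22/324 = 4.4136
OR_MH = (54.4490 + 32.4136) / (7.8367 + 4.4136) = 86.8626 / 12.2503 = 7.09064

7.091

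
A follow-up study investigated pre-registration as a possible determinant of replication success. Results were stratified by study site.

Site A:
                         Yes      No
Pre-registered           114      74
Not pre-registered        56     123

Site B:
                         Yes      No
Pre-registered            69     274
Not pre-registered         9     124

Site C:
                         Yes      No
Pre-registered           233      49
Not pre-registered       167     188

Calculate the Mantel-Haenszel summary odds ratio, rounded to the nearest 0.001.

OR_MH = Σ(aᵢdᵢ/nᵢ) / Σ(bᵢcᵢ/nᵢ), where nᵢ is the stratum total.
Stratum 1 (Site A): n = 367; a·d/n = 114·123/367 = 38.2071; b·c/n = 74·56/367 = 11.2916
Stratum 2 (Site B): n = 476; a·d/n = 69·124/476 = 17.9748; b·c/n = 274·9/476 = 5.1807
Stratum 3 (Site C): n = 637; a·d/n = 233·188/637 = 68.7661; b·c/n = 49·167/637 = 12.8462
OR_MH = (38.2071 + 17.9748 + 68.7661) / (11.2916 + 5.1807 + 12.8462) = 124.9480 / 29.3184 = 4.26176

4.262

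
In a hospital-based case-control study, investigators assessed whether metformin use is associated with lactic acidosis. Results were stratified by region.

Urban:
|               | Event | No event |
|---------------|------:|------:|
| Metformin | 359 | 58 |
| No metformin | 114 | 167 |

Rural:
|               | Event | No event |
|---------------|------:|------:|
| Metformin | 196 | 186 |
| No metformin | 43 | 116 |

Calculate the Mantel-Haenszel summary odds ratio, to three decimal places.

5.274

OR_MH = Σ(aᵢdᵢ/nᵢ) / Σ(bᵢcᵢ/nᵢ), where nᵢ is the stratum total.
Stratum 1 (Urban): n = 698; a·d/n = 359·167/698 = 85.8926; b·c/n = 58·114/698 = 9.4728
Stratum 2 (Rural): n = 541; a·d/n = 196·116/541 = 42.0259; b·c/n = 186·43/541 = 14.7837
OR_MH = (85.8926 + 42.0259) / (9.4728 + 14.7837) = 127.9184 / 24.2565 = 5.27357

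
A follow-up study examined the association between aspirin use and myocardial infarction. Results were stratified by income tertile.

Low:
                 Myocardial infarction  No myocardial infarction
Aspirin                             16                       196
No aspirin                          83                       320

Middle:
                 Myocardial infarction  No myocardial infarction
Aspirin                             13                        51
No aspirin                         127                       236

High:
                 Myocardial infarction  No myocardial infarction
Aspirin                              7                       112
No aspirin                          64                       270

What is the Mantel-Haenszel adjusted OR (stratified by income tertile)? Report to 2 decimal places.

OR_MH = Σ(aᵢdᵢ/nᵢ) / Σ(bᵢcᵢ/nᵢ), where nᵢ is the stratum total.
Stratum 1 (Low): n = 615; a·d/n = 16·320/615 = 8.3252; b·c/n = 196·83/615 = 26.4520
Stratum 2 (Middle): n = 427; a·d/n = 13·236/427 = 7.1850; b·c/n = 51·127/427 = 15.1686
Stratum 3 (High): n = 453; a·d/n = 7·270/453 = 4.1722; b·c/n = 112·64/453 = 15.8234
OR_MH = (8.3252 + 7.1850 + 4.1722) / (26.4520 + 15.1686 + 15.8234) = 19.6824 / 57.4441 = 0.34264

0.34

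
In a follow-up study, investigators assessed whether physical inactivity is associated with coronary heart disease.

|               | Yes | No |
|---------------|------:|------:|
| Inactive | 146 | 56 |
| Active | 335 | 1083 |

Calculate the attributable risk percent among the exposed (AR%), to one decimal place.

Cells: a = 146, b = 56, c = 335, d = 1083.
Risk in exposed = 146/202 = 0.72277; risk in unexposed = 335/1418 = 0.23625.
RR = 0.72277/0.23625 = 3.05938
AR% = (RR − 1)/RR × 100 = (3.05938 − 1)/3.05938 × 100 = 67.3136%

67.3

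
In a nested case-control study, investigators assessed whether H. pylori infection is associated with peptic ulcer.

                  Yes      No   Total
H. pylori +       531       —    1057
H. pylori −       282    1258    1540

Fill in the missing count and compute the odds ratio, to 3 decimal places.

The missing cell is in the exposed row: 1057 − 531 = 526.
So a = 531, b = 526, c = 282, d = 1258.
OR = (a·d)/(b·c) = (531 × 1258) / (526 × 282) = 667998 / 148332 = 4.50340

4.503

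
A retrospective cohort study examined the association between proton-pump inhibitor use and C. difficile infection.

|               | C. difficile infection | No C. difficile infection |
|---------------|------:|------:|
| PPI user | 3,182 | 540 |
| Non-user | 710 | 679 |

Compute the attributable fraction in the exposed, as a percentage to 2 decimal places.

40.21

Cells: a = 3182, b = 540, c = 710, d = 679.
Risk in exposed = 3182/3722 = 0.85492; risk in unexposed = 710/1389 = 0.51116.
RR = 0.85492/0.51116 = 1.67251
AR% = (RR − 1)/RR × 100 = (1.67251 − 1)/1.67251 × 100 = 40.2095%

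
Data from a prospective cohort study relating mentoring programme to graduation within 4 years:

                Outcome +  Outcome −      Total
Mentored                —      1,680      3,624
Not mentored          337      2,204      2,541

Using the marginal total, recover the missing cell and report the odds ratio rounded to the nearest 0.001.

7.568

The missing cell is in the exposed row: 3624 − 1680 = 1944.
So a = 1944, b = 1680, c = 337, d = 2204.
OR = (a·d)/(b·c) = (1944 × 2204) / (1680 × 337) = 4284576 / 566160 = 7.56778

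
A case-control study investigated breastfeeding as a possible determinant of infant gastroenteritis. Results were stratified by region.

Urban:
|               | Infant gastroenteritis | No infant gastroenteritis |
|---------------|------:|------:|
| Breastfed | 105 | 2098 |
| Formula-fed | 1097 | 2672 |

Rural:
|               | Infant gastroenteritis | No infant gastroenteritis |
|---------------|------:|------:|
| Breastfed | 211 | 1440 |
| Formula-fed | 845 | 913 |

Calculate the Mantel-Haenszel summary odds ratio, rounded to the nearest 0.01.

0.14

OR_MH = Σ(aᵢdᵢ/nᵢ) / Σ(bᵢcᵢ/nᵢ), where nᵢ is the stratum total.
Stratum 1 (Urban): n = 5972; a·d/n = 105·2672/5972 = 46.9792; b·c/n = 2098·1097/5972 = 385.3828
Stratum 2 (Rural): n = 3409; a·d/n = 211·913/3409 = 56.5101; b·c/n = 1440·845/3409 = 356.9375
OR_MH = (46.9792 + 56.5101) / (385.3828 + 356.9375) = 103.4894 / 742.3203 = 0.13941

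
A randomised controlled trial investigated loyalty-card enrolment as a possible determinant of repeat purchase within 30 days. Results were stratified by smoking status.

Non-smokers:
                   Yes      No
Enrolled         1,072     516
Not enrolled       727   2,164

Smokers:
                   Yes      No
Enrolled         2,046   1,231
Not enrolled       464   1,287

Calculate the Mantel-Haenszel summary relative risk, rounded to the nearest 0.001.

RR_MH = Σ(aᵢ·n₀ᵢ/nᵢ) / Σ(cᵢ·n₁ᵢ/nᵢ), with n₁ᵢ = aᵢ+bᵢ (exposed), n₀ᵢ = cᵢ+dᵢ (unexposed), nᵢ = n₁ᵢ+n₀ᵢ.
Stratum 1 (Non-smokers): n₁ = 1588, n₀ = 2891, n = 4479; a·n₀/n = 1072·2891/4479 = 691.9294; c·n₁/n = 727·1588/4479 = 257.7531
Stratum 2 (Smokers): n₁ = 3277, n₀ = 1751, n = 5028; a·n₀/n = 2046·1751/5028 = 712.5191; c·n₁/n = 464·3277/5028 = 302.4121
RR_MH = (691.9294 + 712.5191) / (257.7531 + 302.4121) = 1404.4485 / 560.1652 = 2.50720

2.507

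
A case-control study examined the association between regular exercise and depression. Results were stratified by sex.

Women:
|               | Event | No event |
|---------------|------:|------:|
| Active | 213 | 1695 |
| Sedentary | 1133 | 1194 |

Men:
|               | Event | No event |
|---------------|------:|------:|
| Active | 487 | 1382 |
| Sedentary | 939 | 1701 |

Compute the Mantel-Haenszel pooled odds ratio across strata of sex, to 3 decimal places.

OR_MH = Σ(aᵢdᵢ/nᵢ) / Σ(bᵢcᵢ/nᵢ), where nᵢ is the stratum total.
Stratum 1 (Women): n = 4235; a·d/n = 213·1194/4235 = 60.0524; b·c/n = 1695·1133/4235 = 453.4675
Stratum 2 (Men): n = 4509; a·d/n = 487·1701/4509 = 183.7186; b·c/n = 1382·939/4509 = 287.8017
OR_MH = (60.0524 + 183.7186) / (453.4675 + 287.8017) = 243.7710 / 741.2693 = 0.32886

0.329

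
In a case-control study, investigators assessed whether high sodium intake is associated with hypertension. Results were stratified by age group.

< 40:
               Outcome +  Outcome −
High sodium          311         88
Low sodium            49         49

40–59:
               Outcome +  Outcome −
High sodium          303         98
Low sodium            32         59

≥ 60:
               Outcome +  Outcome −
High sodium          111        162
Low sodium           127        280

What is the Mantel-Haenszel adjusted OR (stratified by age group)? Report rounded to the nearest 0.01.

OR_MH = Σ(aᵢdᵢ/nᵢ) / Σ(bᵢcᵢ/nᵢ), where nᵢ is the stratum total.
Stratum 1 (< 40): n = 497; a·d/n = 311·49/497 = 30.6620; b·c/n = 88·49/497 = 8.6761
Stratum 2 (40–59): n = 492; a·d/n = 303·59/492 = 36.3354; b·c/n = 98·32/492 = 6.3740
Stratum 3 (≥ 60): n = 680; a·d/n = 111·280/680 = 45.7059; b·c/n = 162·127/680 = 30.2559
OR_MH = (30.6620 + 36.3354 + 45.7059) / (8.6761 + 6.3740 + 30.2559) = 112.7032 / 45.3059 = 2.48760

2.49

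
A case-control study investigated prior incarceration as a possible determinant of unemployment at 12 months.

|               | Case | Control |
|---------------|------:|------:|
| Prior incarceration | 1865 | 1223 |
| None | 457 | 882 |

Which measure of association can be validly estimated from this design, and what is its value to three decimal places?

Cells: a = 1865, b = 1223, c = 457, d = 882.
This is a case-control study: participants were sampled on outcome status, so risks in the source population cannot be estimated directly — relative risk is not valid here. The odds ratio is the appropriate measure.
OR = (a·d)/(b·c) = (1865 × 882) / (1223 × 457) = 1644930 / 558911 = 2.94310

2.943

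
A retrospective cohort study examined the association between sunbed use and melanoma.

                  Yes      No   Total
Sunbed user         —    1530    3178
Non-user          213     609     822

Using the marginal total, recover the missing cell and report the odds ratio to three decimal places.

3.080

The missing cell is in the exposed row: 3178 − 1530 = 1648.
So a = 1648, b = 1530, c = 213, d = 609.
OR = (a·d)/(b·c) = (1648 × 609) / (1530 × 213) = 1003632 / 325890 = 3.07966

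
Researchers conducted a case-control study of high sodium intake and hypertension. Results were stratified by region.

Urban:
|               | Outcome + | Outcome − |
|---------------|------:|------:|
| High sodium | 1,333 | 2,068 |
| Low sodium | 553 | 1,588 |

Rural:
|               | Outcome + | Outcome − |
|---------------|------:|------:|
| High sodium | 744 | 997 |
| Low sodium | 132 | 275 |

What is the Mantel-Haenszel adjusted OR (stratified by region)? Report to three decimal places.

1.783

OR_MH = Σ(aᵢdᵢ/nᵢ) / Σ(bᵢcᵢ/nᵢ), where nᵢ is the stratum total.
Stratum 1 (Urban): n = 5542; a·d/n = 1333·1588/5542 = 381.9567; b·c/n = 2068·553/5542 = 206.3522
Stratum 2 (Rural): n = 2148; a·d/n = 744·275/2148 = 95.2514; b·c/n = 997·132/2148 = 61.2682
OR_MH = (381.9567 + 95.2514) / (206.3522 + 61.2682) = 477.2081 / 267.6204 = 1.78315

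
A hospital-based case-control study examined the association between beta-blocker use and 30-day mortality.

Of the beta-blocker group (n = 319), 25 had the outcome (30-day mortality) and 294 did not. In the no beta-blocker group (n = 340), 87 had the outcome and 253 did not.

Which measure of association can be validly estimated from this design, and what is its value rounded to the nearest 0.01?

0.25

From the description: a = 25, b = 294, c = 87, d = 253.
This is a hospital-based case-control study: participants were sampled on outcome status, so risks in the source population cannot be estimated directly — relative risk is not valid here. The odds ratio is the appropriate measure.
OR = (a·d)/(b·c) = (25 × 253) / (294 × 87) = 6325 / 25578 = 0.24728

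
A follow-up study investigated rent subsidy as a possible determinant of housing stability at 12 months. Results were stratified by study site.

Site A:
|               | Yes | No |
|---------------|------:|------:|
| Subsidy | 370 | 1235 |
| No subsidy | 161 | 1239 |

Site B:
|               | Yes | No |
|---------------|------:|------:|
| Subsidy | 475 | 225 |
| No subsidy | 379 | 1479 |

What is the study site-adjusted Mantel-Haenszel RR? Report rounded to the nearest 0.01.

2.73

RR_MH = Σ(aᵢ·n₀ᵢ/nᵢ) / Σ(cᵢ·n₁ᵢ/nᵢ), with n₁ᵢ = aᵢ+bᵢ (exposed), n₀ᵢ = cᵢ+dᵢ (unexposed), nᵢ = n₁ᵢ+n₀ᵢ.
Stratum 1 (Site A): n₁ = 1605, n₀ = 1400, n = 3005; a·n₀/n = 370·1400/3005 = 172.3794; c·n₁/n = 161·1605/3005 = 85.9917
Stratum 2 (Site B): n₁ = 700, n₀ = 1858, n = 2558; a·n₀/n = 475·1858/2558 = 345.0156; c·n₁/n = 379·700/2558 = 103.7138
RR_MH = (172.3794 + 345.0156) / (85.9917 + 103.7138) = 517.3950 / 189.7055 = 2.72736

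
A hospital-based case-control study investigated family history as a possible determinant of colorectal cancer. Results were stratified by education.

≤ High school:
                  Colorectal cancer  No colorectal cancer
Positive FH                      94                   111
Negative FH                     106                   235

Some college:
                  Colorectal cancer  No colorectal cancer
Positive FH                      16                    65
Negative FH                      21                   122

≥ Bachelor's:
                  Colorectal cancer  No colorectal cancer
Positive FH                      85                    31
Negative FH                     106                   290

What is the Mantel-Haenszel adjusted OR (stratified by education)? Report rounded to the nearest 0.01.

OR_MH = Σ(aᵢdᵢ/nᵢ) / Σ(bᵢcᵢ/nᵢ), where nᵢ is the stratum total.
Stratum 1 (≤ High school): n = 546; a·d/n = 94·235/546 = 40.4579; b·c/n = 111·106/546 = 21.5495
Stratum 2 (Some college): n = 224; a·d/n = 16·122/224 = 8.7143; b·c/n = 65·21/224 = 6.0938
Stratum 3 (≥ Bachelor's): n = 512; a·d/n = 85·290/512 = 48.1445; b·c/n = 31·106/512 = 6.4180
OR_MH = (40.4579 + 8.7143 + 48.1445) / (21.5495 + 6.0938 + 6.4180) = 97.3167 / 34.0612 = 2.85712

2.86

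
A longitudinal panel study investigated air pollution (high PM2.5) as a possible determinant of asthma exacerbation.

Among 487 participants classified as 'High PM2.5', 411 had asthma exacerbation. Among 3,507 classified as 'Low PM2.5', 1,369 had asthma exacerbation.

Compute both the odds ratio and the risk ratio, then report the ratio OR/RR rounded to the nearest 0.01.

3.91

From the description: a = 411, b = 76, c = 1369, d = 2138.
OR = (411·2138)/(76·1369) = 878718/104044 = 8.44564
Risk in exposed = 411/487 = 0.84394; risk in unexposed = 1369/3507 = 0.39036; RR = 2.16195
OR/RR = 8.44564 / 2.16195 = 3.90650
The outcome is not rare, so the OR lies further from 1 than the RR.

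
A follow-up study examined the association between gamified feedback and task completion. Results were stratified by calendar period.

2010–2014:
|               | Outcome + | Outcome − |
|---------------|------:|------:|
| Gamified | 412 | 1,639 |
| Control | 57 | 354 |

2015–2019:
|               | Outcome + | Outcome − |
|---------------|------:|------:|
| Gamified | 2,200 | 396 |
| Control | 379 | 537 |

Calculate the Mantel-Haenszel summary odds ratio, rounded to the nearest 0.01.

OR_MH = Σ(aᵢdᵢ/nᵢ) / Σ(bᵢcᵢ/nᵢ), where nᵢ is the stratum total.
Stratum 1 (2010–2014): n = 2462; a·d/n = 412·354/2462 = 59.2396; b·c/n = 1639·57/2462 = 37.9460
Stratum 2 (2015–2019): n = 3512; a·d/n = 2200·537/3512 = 336.3895; b·c/n = 396·379/3512 = 42.7346
OR_MH = (59.2396 + 336.3895) / (37.9460 + 42.7346) = 395.6292 / 80.6806 = 4.90365

4.90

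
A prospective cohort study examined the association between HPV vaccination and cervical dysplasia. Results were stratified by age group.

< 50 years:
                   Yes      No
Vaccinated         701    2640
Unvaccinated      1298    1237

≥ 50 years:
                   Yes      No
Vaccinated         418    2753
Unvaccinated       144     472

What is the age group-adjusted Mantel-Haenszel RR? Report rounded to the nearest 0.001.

RR_MH = Σ(aᵢ·n₀ᵢ/nᵢ) / Σ(cᵢ·n₁ᵢ/nᵢ), with n₁ᵢ = aᵢ+bᵢ (exposed), n₀ᵢ = cᵢ+dᵢ (unexposed), nᵢ = n₁ᵢ+n₀ᵢ.
Stratum 1 (< 50 years): n₁ = 3341, n₀ = 2535, n = 5876; a·n₀/n = 701·2535/5876 = 302.4226; c·n₁/n = 1298·3341/5876 = 738.0221
Stratum 2 (≥ 50 years): n₁ = 3171, n₀ = 616, n = 3787; a·n₀/n = 418·616/3787 = 67.9926; c·n₁/n = 144·3171/3787 = 120.5767
RR_MH = (302.4226 + 67.9926) / (738.0221 + 120.5767) = 370.4152 / 858.5988 = 0.43142

0.431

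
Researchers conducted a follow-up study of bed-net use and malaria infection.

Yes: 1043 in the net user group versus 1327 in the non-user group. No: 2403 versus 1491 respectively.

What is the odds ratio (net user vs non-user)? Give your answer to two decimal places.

From the description: a = 1043, b = 2403, c = 1327, d = 1491.
OR = (a·d)/(b·c) = (1043 × 1491) / (2403 × 1327) = 1555113 / 3188781 = 0.48768
Exposure is associated with lower odds of malaria infection (OR = 0.49 < 1).

0.49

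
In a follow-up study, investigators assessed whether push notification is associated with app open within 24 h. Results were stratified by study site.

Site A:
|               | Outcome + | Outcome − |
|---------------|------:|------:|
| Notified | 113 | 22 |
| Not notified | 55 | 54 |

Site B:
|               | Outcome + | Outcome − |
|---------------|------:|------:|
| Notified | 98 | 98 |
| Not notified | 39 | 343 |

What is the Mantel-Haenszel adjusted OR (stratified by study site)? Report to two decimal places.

7.19

OR_MH = Σ(aᵢdᵢ/nᵢ) / Σ(bᵢcᵢ/nᵢ), where nᵢ is the stratum total.
Stratum 1 (Site A): n = 244; a·d/n = 113·54/244 = 25.0082; b·c/n = 22·55/244 = 4.9590
Stratum 2 (Site B): n = 578; a·d/n = 98·343/578 = 58.1557; b·c/n = 98·39/578 = 6.6125
OR_MH = (25.0082 + 58.1557) / (4.9590 + 6.6125) = 83.1639 / 11.5715 = 7.18698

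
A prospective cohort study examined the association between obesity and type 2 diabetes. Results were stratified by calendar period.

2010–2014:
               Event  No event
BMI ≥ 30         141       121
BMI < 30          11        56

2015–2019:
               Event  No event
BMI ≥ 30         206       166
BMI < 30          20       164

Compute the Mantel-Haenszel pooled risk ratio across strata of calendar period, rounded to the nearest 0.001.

4.376

RR_MH = Σ(aᵢ·n₀ᵢ/nᵢ) / Σ(cᵢ·n₁ᵢ/nᵢ), with n₁ᵢ = aᵢ+bᵢ (exposed), n₀ᵢ = cᵢ+dᵢ (unexposed), nᵢ = n₁ᵢ+n₀ᵢ.
Stratum 1 (2010–2014): n₁ = 262, n₀ = 67, n = 329; a·n₀/n = 141·67/329 = 28.7143; c·n₁/n = 11·262/329 = 8.7599
Stratum 2 (2015–2019): n₁ = 372, n₀ = 184, n = 556; a·n₀/n = 206·184/556 = 68.1727; c·n₁/n = 20·372/556 = 13.3813
RR_MH = (28.7143 + 68.1727) / (8.7599 + 13.3813) = 96.8869 / 22.1412 = 4.37587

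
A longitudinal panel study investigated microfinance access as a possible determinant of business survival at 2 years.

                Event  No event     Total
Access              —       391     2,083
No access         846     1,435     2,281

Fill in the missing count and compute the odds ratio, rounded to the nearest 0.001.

The missing cell is in the exposed row: 2083 − 391 = 1692.
So a = 1692, b = 391, c = 846, d = 1435.
OR = (a·d)/(b·c) = (1692 × 1435) / (391 × 846) = 2428020 / 330786 = 7.34015

7.340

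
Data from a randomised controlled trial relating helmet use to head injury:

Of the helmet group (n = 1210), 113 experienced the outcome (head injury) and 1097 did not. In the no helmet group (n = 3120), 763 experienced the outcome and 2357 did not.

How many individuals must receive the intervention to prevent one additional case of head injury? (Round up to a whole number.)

7

Risk in treated group = 113/1210 = 0.09339; risk in control = 763/3120 = 0.24455.
Absolute risk reduction = 0.24455 − 0.09339 = 0.15116
NNT = 1 / ARR = 1 / 0.15116 = 6.615 → round up → 7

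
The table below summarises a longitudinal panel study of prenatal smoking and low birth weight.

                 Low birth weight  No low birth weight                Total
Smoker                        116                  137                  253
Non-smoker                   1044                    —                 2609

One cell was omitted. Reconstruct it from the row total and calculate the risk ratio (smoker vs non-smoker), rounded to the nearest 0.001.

1.146

The missing cell is in the unexposed row: 2609 − 1044 = 1565.
So a = 116, b = 137, c = 1044, d = 1565.
RR = [a/(a+b)] / [c/(c+d)] = (116/253) / (1044/2609) = 0.45850/0.40015 = 1.14581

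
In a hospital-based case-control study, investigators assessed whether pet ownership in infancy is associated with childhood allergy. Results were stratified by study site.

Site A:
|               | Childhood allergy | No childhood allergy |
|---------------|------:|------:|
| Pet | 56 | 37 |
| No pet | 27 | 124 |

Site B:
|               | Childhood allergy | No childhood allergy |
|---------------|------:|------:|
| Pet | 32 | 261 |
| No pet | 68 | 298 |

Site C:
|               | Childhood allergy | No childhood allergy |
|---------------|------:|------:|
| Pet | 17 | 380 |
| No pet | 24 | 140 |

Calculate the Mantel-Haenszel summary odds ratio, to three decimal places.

0.998

OR_MH = Σ(aᵢdᵢ/nᵢ) / Σ(bᵢcᵢ/nᵢ), where nᵢ is the stratum total.
Stratum 1 (Site A): n = 244; a·d/n = 56·124/244 = 28.4590; b·c/n = 37·27/244 = 4.0943
Stratum 2 (Site B): n = 659; a·d/n = 32·298/659 = 14.4704; b·c/n = 261·68/659 = 26.9317
Stratum 3 (Site C): n = 561; a·d/n = 17·140/561 = 4.2424; b·c/n = 380·24/561 = 16.2567
OR_MH = (28.4590 + 14.4704 + 4.2424) / (4.0943 + 26.9317 + 16.2567) = 47.1719 / 47.2827 = 0.99766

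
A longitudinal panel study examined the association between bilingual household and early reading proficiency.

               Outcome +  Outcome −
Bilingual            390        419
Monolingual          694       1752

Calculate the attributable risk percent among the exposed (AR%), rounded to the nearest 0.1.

41.1

Cells: a = 390, b = 419, c = 694, d = 1752.
Risk in exposed = 390/809 = 0.48208; risk in unexposed = 694/2446 = 0.28373.
RR = 0.48208/0.28373 = 1.69908
AR% = (RR − 1)/RR × 100 = (1.69908 − 1)/1.69908 × 100 = 41.1445%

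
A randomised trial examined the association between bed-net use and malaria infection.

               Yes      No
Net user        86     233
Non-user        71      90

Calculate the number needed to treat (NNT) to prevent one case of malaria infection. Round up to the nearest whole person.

6

Risk in treated group = 86/319 = 0.26959; risk in control = 71/161 = 0.44099.
Absolute risk reduction = 0.44099 − 0.26959 = 0.17140
NNT = 1 / ARR = 1 / 0.17140 = 5.834 → round up → 6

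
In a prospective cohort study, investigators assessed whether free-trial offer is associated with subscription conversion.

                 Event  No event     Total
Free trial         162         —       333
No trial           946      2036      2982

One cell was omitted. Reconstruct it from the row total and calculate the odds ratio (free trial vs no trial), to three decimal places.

The missing cell is in the exposed row: 333 − 162 = 171.
So a = 162, b = 171, c = 946, d = 2036.
OR = (a·d)/(b·c) = (162 × 2036) / (171 × 946) = 329832 / 161766 = 2.03895

2.039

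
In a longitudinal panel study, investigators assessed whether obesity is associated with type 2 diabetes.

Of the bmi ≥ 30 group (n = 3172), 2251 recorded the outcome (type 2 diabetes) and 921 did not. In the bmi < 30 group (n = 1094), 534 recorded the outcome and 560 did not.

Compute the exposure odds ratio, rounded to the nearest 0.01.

2.56

From the description: a = 2251, b = 921, c = 534, d = 560.
OR = (a·d)/(b·c) = (2251 × 560) / (921 × 534) = 1260560 / 491814 = 2.56308
The odds of type 2 diabetes are about 2.56 times as high in the bmi ≥ 30 group.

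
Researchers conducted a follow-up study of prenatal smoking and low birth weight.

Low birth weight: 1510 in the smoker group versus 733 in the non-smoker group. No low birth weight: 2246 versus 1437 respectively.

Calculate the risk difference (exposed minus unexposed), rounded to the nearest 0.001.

From the description: a = 1510, b = 2246, c = 733, d = 1437.
Risk in exposed = 1510/3756 = 0.402023; risk in unexposed = 733/2170 = 0.337788.
Risk difference = 0.402023 − 0.337788 = 0.064235

0.064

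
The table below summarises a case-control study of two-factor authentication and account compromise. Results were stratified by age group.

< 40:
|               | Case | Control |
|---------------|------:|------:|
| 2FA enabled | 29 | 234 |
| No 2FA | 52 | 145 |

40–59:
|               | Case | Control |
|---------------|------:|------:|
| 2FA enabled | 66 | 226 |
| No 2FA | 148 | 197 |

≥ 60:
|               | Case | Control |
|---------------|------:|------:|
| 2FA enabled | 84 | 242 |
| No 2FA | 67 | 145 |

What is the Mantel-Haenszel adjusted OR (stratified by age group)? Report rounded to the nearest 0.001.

0.478

OR_MH = Σ(aᵢdᵢ/nᵢ) / Σ(bᵢcᵢ/nᵢ), where nᵢ is the stratum total.
Stratum 1 (< 40): n = 460; a·d/n = 29·145/460 = 9.1413; b·c/n = 234·52/460 = 26.4522
Stratum 2 (40–59): n = 637; a·d/n = 66·197/637 = 20.4113; b·c/n = 226·148/637 = 52.5086
Stratum 3 (≥ 60): n = 538; a·d/n = 84·145/538 = 22.6394; b·c/n = 242·67/538 = 30.1375
OR_MH = (9.1413 + 20.4113 + 22.6394) / (26.4522 + 52.5086 + 30.1375) = 52.1920 / 109.0984 = 0.47839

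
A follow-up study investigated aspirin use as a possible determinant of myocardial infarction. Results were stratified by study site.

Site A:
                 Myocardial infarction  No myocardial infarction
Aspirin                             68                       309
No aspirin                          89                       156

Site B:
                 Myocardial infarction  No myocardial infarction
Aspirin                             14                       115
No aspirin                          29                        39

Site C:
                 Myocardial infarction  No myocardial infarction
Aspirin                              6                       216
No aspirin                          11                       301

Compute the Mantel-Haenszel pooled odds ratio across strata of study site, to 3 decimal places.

OR_MH = Σ(aᵢdᵢ/nᵢ) / Σ(bᵢcᵢ/nᵢ), where nᵢ is the stratum total.
Stratum 1 (Site A): n = 622; a·d/n = 68·156/622 = 17.0547; b·c/n = 309·89/622 = 44.2138
Stratum 2 (Site B): n = 197; a·d/n = 14·39/197 = 2.7716; b·c/n = 115·29/197 = 16.9289
Stratum 3 (Site C): n = 534; a·d/n = 6·301/534 = 3.3820; b·c/n = 216·11/534 = 4.4494
OR_MH = (17.0547 + 2.7716 + 3.3820) / (44.2138 + 16.9289 + 4.4494) = 23.2083 / 65.5922 = 0.35383

0.354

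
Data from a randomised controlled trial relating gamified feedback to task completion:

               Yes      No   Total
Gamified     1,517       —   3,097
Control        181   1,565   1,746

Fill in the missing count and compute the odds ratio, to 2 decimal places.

8.30

The missing cell is in the exposed row: 3097 − 1517 = 1580.
So a = 1517, b = 1580, c = 181, d = 1565.
OR = (a·d)/(b·c) = (1517 × 1565) / (1580 × 181) = 2374105 / 285980 = 8.30165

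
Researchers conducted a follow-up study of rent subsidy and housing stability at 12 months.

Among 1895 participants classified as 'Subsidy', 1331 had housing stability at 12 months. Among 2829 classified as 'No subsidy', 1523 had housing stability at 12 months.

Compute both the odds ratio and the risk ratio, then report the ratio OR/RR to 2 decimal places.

From the description: a = 1331, b = 564, c = 1523, d = 1306.
OR = (1331·1306)/(564·1523) = 1738286/858972 = 2.02368
Risk in exposed = 1331/1895 = 0.70237; risk in unexposed = 1523/2829 = 0.53835; RR = 1.30467
OR/RR = 2.02368 / 1.30467 = 1.55110
The outcome is not rare, so the OR lies further from 1 than the RR.

1.55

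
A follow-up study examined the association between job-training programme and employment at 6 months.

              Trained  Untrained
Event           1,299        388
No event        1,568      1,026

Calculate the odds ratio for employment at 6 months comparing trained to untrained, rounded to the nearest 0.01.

2.19

Reading the table with exposure as columns: a = 1299 (Trained, case), b = 1568 (Trained, non-case), c = 388 (Untrained, case), d = 1026.
OR = (a·d)/(b·c) = (1299 × 1026) / (1568 × 388) = 1332774 / 608384 = 2.19068
The odds of employment at 6 months are about 2.19 times as high in the trained group.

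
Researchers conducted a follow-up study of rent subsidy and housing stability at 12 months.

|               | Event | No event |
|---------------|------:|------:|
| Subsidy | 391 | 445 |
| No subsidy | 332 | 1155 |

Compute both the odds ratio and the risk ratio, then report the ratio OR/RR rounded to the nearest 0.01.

1.46

Cells: a = 391, b = 445, c = 332, d = 1155.
OR = (391·1155)/(445·332) = 451605/147740 = 3.05676
Risk in exposed = 391/836 = 0.46770; risk in unexposed = 332/1487 = 0.22327; RR = 2.09480
OR/RR = 3.05676 / 2.09480 = 1.45921
The outcome is not rare, so the OR lies further from 1 than the RR.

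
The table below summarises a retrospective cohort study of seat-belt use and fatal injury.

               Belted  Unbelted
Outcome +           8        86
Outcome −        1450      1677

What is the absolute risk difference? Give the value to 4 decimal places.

Reading the table with exposure as columns: a = 8 (Belted, case), b = 1450 (Belted, non-case), c = 86 (Unbelted, case), d = 1677.
Risk in exposed = 8/1458 = 0.005487; risk in unexposed = 86/1763 = 0.048780.
Risk difference = 0.005487 − 0.048780 = -0.043294

-0.0433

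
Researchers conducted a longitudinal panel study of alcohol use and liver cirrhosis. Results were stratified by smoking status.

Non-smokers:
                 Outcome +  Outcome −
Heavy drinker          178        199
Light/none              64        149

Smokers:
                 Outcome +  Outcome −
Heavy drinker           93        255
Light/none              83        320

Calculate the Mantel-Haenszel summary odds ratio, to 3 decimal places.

OR_MH = Σ(aᵢdᵢ/nᵢ) / Σ(bᵢcᵢ/nᵢ), where nᵢ is the stratum total.
Stratum 1 (Non-smokers): n = 590; a·d/n = 178·149/590 = 44.9525; b·c/n = 199·64/590 = 21.5864
Stratum 2 (Smokers): n = 751; a·d/n = 93·320/751 = 39.6272; b·c/n = 255·83/751 = 28.1824
OR_MH = (44.9525 + 39.6272) / (21.5864 + 28.1824) = 84.5797 / 49.7689 = 1.69945

1.699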